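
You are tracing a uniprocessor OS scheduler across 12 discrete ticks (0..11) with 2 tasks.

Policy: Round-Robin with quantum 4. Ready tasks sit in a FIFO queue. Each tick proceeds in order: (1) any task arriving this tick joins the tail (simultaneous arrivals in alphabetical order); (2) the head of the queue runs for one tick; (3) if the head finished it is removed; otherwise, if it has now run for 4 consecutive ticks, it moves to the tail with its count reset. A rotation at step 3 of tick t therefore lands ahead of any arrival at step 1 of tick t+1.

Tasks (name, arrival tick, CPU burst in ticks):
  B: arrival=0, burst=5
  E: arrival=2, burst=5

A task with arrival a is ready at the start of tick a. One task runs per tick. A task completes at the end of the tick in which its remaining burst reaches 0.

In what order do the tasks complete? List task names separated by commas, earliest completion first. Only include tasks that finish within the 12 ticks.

t=0: queue=[B] q_used=0 → run B
t=1: queue=[B] q_used=1 → run B
t=2: queue=[B,E] q_used=2 → run B
t=3: queue=[B,E] q_used=3 → run B
t=4: queue=[E,B] q_used=0 → run E
t=5: queue=[E,B] q_used=1 → run E
t=6: queue=[E,B] q_used=2 → run E
t=7: queue=[E,B] q_used=3 → run E
t=8: queue=[B,E] q_used=0 → run B
t=9: queue=[E] q_used=0 → run E
t=10: (idle)
t=11: (idle)

completion order = B, E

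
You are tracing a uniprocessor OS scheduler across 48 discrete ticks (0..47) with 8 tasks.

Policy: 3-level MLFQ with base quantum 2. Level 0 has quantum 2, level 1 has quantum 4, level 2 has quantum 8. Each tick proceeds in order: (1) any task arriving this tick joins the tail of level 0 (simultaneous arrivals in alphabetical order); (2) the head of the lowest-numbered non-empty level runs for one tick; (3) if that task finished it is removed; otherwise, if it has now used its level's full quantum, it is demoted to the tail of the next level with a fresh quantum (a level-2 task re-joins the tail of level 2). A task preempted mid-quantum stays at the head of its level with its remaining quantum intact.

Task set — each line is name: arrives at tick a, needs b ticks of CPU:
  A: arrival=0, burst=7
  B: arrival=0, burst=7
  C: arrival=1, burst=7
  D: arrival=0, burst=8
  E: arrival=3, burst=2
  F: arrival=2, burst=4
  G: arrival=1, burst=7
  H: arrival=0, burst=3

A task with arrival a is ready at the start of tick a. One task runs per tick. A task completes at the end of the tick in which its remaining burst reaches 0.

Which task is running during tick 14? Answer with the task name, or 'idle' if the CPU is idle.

t=0: L0/L1/L2 = ABDH/-/- → run A
t=1: L0/L1/L2 = ABDHCG/-/- → run A
t=2: L0/L1/L2 = BDHCGF/A/- → run B
t=3: L0/L1/L2 = BDHCGFE/A/- → run B
t=4: L0/L1/L2 = DHCGFE/AB/- → run D
t=5: L0/L1/L2 = DHCGFE/AB/- → run D
t=6: L0/L1/L2 = HCGFE/ABD/- → run H
t=7: L0/L1/L2 = HCGFE/ABD/- → run H
t=8: L0/L1/L2 = CGFE/ABDH/- → run C
t=9: L0/L1/L2 = CGFE/ABDH/- → run C
t=10: L0/L1/L2 = GFE/ABDHC/- → run G
t=11: L0/L1/L2 = GFE/ABDHC/- → run G
t=12: L0/L1/L2 = FE/ABDHCG/- → run F
t=13: L0/L1/L2 = FE/ABDHCG/- → run F
t=14: L0/L1/L2 = E/ABDHCGF/- → run E
t=15: L0/L1/L2 = E/ABDHCGF/- → run E
t=16: L0/L1/L2 = -/ABDHCGF/- → run A
t=17: L0/L1/L2 = -/ABDHCGF/- → run A
t=18: L0/L1/L2 = -/ABDHCGF/- → run A
t=19: L0/L1/L2 = -/ABDHCGF/- → run A
t=20: L0/L1/L2 = -/BDHCGF/A → run B
t=21: L0/L1/L2 = -/BDHCGF/A → run B
t=22: L0/L1/L2 = -/BDHCGF/A → run B
t=23: L0/L1/L2 = -/BDHCGF/A → run B
t=24: L0/L1/L2 = -/DHCGF/AB → run D
t=25: L0/L1/L2 = -/DHCGF/AB → run D
t=26: L0/L1/L2 = -/DHCGF/AB → run D
t=27: L0/L1/L2 = -/DHCGF/AB → run D
t=28: L0/L1/L2 = -/HCGF/ABD → run H
t=29: L0/L1/L2 = -/CGF/ABD → run C
t=30: L0/L1/L2 = -/CGF/ABD → run C
t=31: L0/L1/L2 = -/CGF/ABD → run C
t=32: L0/L1/L2 = -/CGF/ABD → run C
t=33: L0/L1/L2 = -/GF/ABDC → run G
t=34: L0/L1/L2 = -/GF/ABDC → run G
t=35: L0/L1/L2 = -/GF/ABDC → run G
t=36: L0/L1/L2 = -/GF/ABDC → run G
t=37: L0/L1/L2 = -/F/ABDCG → run F
t=38: L0/L1/L2 = -/F/ABDCG → run F
t=39: L0/L1/L2 = -/-/ABDCG → run A
t=40: L0/L1/L2 = -/-/BDCG → run B
t=41: L0/L1/L2 = -/-/DCG → run D
t=42: L0/L1/L2 = -/-/DCG → run D
t=43: L0/L1/L2 = -/-/CG → run C
t=44: L0/L1/L2 = -/-/G → run G
t=45: (idle)
t=46: (idle)
t=47: (idle)

running at tick 14 = E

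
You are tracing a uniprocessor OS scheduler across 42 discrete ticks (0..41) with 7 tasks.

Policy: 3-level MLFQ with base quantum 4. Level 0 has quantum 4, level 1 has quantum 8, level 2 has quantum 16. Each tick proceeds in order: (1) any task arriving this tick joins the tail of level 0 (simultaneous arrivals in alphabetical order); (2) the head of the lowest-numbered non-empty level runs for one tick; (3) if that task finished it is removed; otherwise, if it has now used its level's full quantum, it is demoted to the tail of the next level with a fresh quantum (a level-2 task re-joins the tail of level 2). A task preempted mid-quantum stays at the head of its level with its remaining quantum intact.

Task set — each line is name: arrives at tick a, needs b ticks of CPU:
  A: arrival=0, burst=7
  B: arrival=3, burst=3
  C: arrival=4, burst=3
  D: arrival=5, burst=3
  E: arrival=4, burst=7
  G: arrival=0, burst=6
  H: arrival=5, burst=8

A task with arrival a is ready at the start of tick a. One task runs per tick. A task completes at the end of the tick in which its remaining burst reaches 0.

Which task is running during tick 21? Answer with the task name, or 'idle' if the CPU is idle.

t=0: L0/L1/L2 = AG/-/- → run A
t=1: L0/L1/L2 = AG/-/- → run A
t=2: L0/L1/L2 = AG/-/- → run A
t=3: L0/L1/L2 = AGB/-/- → run A
t=4: L0/L1/L2 = GBCE/A/- → run G
t=5: L0/L1/L2 = GBCEDH/A/- → run G
t=6: L0/L1/L2 = GBCEDH/A/- → run G
t=7: L0/L1/L2 = GBCEDH/A/- → run G
t=8: L0/L1/L2 = BCEDH/AG/- → run B
t=9: L0/L1/L2 = BCEDH/AG/- → run B
t=10: L0/L1/L2 = BCEDH/AG/- → run B
t=11: L0/L1/L2 = CEDH/AG/- → run C
t=12: L0/L1/L2 = CEDH/AG/- → run C
t=13: L0/L1/L2 = CEDH/AG/- → run C
t=14: L0/L1/L2 = EDH/AG/- → run E
t=15: L0/L1/L2 = EDH/AG/- → run E
t=16: L0/L1/L2 = EDH/AG/- → run E
t=17: L0/L1/L2 = EDH/AG/- → run E
t=18: L0/L1/L2 = DH/AGE/- → run D
t=19: L0/L1/L2 = DH/AGE/- → run D
t=20: L0/L1/L2 = DH/AGE/- → run D
t=21: L0/L1/L2 = H/AGE/- → run H
t=22: L0/L1/L2 = H/AGE/- → run H
t=23: L0/L1/L2 = H/AGE/- → run H
t=24: L0/L1/L2 = H/AGE/- → run H
t=25: L0/L1/L2 = -/AGEH/- → run A
t=26: L0/L1/L2 = -/AGEH/- → run A
t=27: L0/L1/L2 = -/AGEH/- → run A
t=28: L0/L1/L2 = -/GEH/- → run G
t=29: L0/L1/L2 = -/GEH/- → run G
t=30: L0/L1/L2 = -/EH/- → run E
t=31: L0/L1/L2 = -/EH/- → run E
t=32: L0/L1/L2 = -/EH/- → run E
t=33: L0/L1/L2 = -/H/- → run H
t=34: L0/L1/L2 = -/H/- → run H
t=35: L0/L1/L2 = -/H/- → run H
t=36: L0/L1/L2 = -/H/- → run H
t=37: (idle)
t=38: (idle)
t=39: (idle)
t=40: (idle)
t=41: (idle)

running at tick 21 = H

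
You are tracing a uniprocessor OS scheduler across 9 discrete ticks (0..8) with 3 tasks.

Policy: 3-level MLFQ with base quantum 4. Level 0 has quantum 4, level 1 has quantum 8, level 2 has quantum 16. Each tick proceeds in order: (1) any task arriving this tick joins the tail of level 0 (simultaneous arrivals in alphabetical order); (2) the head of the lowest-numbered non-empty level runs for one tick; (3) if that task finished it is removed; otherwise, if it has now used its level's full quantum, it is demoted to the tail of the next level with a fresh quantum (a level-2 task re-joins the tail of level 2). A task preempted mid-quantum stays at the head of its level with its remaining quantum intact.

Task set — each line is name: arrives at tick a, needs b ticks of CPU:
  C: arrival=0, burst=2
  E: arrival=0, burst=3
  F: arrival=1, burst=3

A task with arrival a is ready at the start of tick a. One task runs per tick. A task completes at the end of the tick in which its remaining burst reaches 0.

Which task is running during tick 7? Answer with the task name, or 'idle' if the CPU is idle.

running at tick 7 = F

t=0: L0/L1/L2 = CE/-/- → run C
t=1: L0/L1/L2 = CEF/-/- → run C
t=2: L0/L1/L2 = EF/-/- → run E
t=3: L0/L1/L2 = EF/-/- → run E
t=4: L0/L1/L2 = EF/-/- → run E
t=5: L0/L1/L2 = F/-/- → run F
t=6: L0/L1/L2 = F/-/- → run F
t=7: L0/L1/L2 = F/-/- → run F
t=8: (idle)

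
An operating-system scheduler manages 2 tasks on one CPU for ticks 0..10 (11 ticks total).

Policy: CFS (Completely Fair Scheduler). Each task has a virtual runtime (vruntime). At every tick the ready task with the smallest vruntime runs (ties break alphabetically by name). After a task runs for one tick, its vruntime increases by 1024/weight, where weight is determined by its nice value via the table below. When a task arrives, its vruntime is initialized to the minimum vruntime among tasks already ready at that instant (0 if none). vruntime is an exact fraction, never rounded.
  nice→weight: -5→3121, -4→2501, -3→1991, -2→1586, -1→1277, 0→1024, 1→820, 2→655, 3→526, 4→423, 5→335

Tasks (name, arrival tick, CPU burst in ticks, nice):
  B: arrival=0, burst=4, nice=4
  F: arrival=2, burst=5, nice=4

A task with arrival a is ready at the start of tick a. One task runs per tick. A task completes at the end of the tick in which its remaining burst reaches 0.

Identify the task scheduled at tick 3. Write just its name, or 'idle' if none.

t=0: vr[B=0] → run B
t=1: vr[B=1024/423] → run B
t=2: vr[B=2048/423 F=2048/423] → run B
t=3: vr[B=1024/141 F=2048/423] → run F
t=4: vr[B=1024/141 F=1024/141] → run B
t=5: vr[F=1024/141] → run F
t=6: vr[F=4096/423] → run F
t=7: vr[F=5120/423] → run F
t=8: vr[F=2048/141] → run F
t=9: (idle)
t=10: (idle)

running at tick 3 = F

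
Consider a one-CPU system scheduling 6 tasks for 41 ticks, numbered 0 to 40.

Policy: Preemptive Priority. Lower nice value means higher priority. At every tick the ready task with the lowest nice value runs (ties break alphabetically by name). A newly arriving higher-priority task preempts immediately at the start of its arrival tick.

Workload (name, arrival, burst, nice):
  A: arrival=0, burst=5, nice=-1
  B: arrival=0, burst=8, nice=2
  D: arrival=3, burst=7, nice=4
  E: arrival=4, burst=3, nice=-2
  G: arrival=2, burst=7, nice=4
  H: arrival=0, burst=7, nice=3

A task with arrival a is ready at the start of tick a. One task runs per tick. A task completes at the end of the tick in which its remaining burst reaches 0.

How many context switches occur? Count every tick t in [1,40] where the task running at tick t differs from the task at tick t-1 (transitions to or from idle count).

context switches = 7

t=0: ready={A,B,H} → run A
t=1: ready={A,B,H} → run A
t=2: ready={A,B,G,H} → run A
t=3: ready={A,B,D,G,H} → run A
t=4: ready={A,B,D,E,G,H} → run E
t=5: ready={A,B,D,E,G,H} → run E
t=6: ready={A,B,D,E,G,H} → run E
t=7: ready={A,B,D,G,H} → run A
t=8: ready={B,D,G,H} → run B
t=9: ready={B,D,G,H} → run B
t=10: ready={B,D,G,H} → run B
t=11: ready={B,D,G,H} → run B
t=12: ready={B,D,G,H} → run B
t=13: ready={B,D,G,H} → run B
t=14: ready={B,D,G,H} → run B
t=15: ready={B,D,G,H} → run B
t=16: ready={D,G,H} → run H
t=17: ready={D,G,H} → run H
t=18: ready={D,G,H} → run H
t=19: ready={D,G,H} → run H
t=20: ready={D,G,H} → run H
t=21: ready={D,G,H} → run H
t=22: ready={D,G,H} → run H
t=23: ready={D,G} → run D
t=24: ready={D,G} → run D
t=25: ready={D,G} → run D
t=26: ready={D,G} → run D
t=27: ready={D,G} → run D
t=28: ready={D,G} → run D
t=29: ready={D,G} → run D
t=30: ready={G} → run G
t=31: ready={G} → run G
t=32: ready={G} → run G
t=33: ready={G} → run G
t=34: ready={G} → run G
t=35: ready={G} → run G
t=36: ready={G} → run G
t=37: (idle)
t=38: (idle)
t=39: (idle)
t=40: (idle)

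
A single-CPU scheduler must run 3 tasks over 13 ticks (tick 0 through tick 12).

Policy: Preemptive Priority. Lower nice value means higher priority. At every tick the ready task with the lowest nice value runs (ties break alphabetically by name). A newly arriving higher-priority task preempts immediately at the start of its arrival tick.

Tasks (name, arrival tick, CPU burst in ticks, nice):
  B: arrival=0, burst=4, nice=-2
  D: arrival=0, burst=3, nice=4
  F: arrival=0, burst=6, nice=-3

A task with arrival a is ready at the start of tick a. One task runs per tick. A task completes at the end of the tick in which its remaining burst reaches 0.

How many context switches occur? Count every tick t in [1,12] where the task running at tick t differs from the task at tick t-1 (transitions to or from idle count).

context switches = 2

t=0: ready={B,D,F} → run F
t=1: ready={B,D,F} → run F
t=2: ready={B,D,F} → run F
t=3: ready={B,D,F} → run F
t=4: ready={B,D,F} → run F
t=5: ready={B,D,F} → run F
t=6: ready={B,D} → run B
t=7: ready={B,D} → run B
t=8: ready={B,D} → run B
t=9: ready={B,D} → run B
t=10: ready={D} → run D
t=11: ready={D} → run D
t=12: ready={D} → run D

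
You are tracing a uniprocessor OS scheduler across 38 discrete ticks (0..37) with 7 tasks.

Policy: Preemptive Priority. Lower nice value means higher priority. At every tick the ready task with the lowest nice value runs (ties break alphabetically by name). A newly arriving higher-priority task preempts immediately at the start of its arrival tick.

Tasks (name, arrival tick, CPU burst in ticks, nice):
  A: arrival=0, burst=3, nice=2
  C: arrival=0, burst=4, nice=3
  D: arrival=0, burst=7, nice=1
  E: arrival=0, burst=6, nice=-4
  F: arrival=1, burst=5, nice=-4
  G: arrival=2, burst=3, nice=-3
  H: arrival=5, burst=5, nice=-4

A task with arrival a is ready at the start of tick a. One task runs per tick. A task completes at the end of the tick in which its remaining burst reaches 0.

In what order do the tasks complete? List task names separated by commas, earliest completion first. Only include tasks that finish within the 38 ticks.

completion order = E, F, H, G, D, A, C

t=0: ready={A,C,D,E} → run E
t=1: ready={A,C,D,E,F} → run E
t=2: ready={A,C,D,E,F,G} → run E
t=3: ready={A,C,D,E,F,G} → run E
t=4: ready={A,C,D,E,F,G} → run E
t=5: ready={A,C,D,E,F,G,H} → run E
t=6: ready={A,C,D,F,G,H} → run F
t=7: ready={A,C,D,F,G,H} → run F
t=8: ready={A,C,D,F,G,H} → run F
t=9: ready={A,C,D,F,G,H} → run F
t=10: ready={A,C,D,F,G,H} → run F
t=11: ready={A,C,D,G,H} → run H
t=12: ready={A,C,D,G,H} → run H
t=13: ready={A,C,D,G,H} → run H
t=14: ready={A,C,D,G,H} → run H
t=15: ready={A,C,D,G,H} → run H
t=16: ready={A,C,D,G} → run G
t=17: ready={A,C,D,G} → run G
t=18: ready={A,C,D,G} → run G
t=19: ready={A,C,D} → run D
t=20: ready={A,C,D} → run D
t=21: ready={A,C,D} → run D
t=22: ready={A,C,D} → run D
t=23: ready={A,C,D} → run D
t=24: ready={A,C,D} → run D
t=25: ready={A,C,D} → run D
t=26: ready={A,C} → run A
t=27: ready={A,C} → run A
t=28: ready={A,C} → run A
t=29: ready={C} → run C
t=30: ready={C} → run C
t=31: ready={C} → run C
t=32: ready={C} → run C
t=33: (idle)
t=34: (idle)
t=35: (idle)
t=36: (idle)
t=37: (idle)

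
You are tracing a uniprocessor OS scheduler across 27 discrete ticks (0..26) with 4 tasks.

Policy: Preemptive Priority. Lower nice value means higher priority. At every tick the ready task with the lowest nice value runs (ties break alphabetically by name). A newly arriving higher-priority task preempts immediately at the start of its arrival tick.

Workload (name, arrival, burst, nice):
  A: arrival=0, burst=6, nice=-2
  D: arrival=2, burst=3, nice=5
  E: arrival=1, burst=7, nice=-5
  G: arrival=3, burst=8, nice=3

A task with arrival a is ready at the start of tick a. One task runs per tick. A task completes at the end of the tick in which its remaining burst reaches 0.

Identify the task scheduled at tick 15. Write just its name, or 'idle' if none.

t=0: ready={A} → run A
t=1: ready={A,E} → run E
t=2: ready={A,D,E} → run E
t=3: ready={A,D,E,G} → run E
t=4: ready={A,D,E,G} → run E
t=5: ready={A,D,E,G} → run E
t=6: ready={A,D,E,G} → run E
t=7: ready={A,D,E,G} → run E
t=8: ready={A,D,G} → run A
t=9: ready={A,D,G} → run A
t=10: ready={A,D,G} → run A
t=11: ready={A,D,G} → run A
t=12: ready={A,D,G} → run A
t=13: ready={D,G} → run G
t=14: ready={D,G} → run G
t=15: ready={D,G} → run G
t=16: ready={D,G} → run G
t=17: ready={D,G} → run G
t=18: ready={D,G} → run G
t=19: ready={D,G} → run G
t=20: ready={D,G} → run G
t=21: ready={D} → run D
t=22: ready={D} → run D
t=23: ready={D} → run D
t=24: (idle)
t=25: (idle)
t=26: (idle)

running at tick 15 = G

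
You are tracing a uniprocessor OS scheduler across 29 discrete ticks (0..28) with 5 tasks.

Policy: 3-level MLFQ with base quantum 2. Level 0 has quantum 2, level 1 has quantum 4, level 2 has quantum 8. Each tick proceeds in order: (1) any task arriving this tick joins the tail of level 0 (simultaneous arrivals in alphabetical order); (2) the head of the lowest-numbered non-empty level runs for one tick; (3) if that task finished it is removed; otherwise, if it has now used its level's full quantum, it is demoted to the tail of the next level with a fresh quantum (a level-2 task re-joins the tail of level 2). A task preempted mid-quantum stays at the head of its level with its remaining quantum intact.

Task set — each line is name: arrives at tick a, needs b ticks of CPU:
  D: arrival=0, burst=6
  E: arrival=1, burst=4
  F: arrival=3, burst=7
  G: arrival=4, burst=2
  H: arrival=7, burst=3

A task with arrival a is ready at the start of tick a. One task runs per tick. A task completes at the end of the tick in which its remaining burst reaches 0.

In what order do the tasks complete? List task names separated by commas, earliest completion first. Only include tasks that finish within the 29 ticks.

completion order = G, D, E, H, F

t=0: L0/L1/L2 = D/-/- → run D
t=1: L0/L1/L2 = DE/-/- → run D
t=2: L0/L1/L2 = E/D/- → run E
t=3: L0/L1/L2 = EF/D/- → run E
t=4: L0/L1/L2 = FG/DE/- → run F
t=5: L0/L1/L2 = FG/DE/- → run F
t=6: L0/L1/L2 = G/DEF/- → run G
t=7: L0/L1/L2 = GH/DEF/- → run G
t=8: L0/L1/L2 = H/DEF/- → run H
t=9: L0/L1/L2 = H/DEF/- → run H
t=10: L0/L1/L2 = -/DEFH/- → run D
t=11: L0/L1/L2 = -/DEFH/- → run D
t=12: L0/L1/L2 = -/DEFH/- → run D
t=13: L0/L1/L2 = -/DEFH/- → run D
t=14: L0/L1/L2 = -/EFH/- → run E
t=15: L0/L1/L2 = -/EFH/- → run E
t=16: L0/L1/L2 = -/FH/- → run F
t=17: L0/L1/L2 = -/FH/- → run F
t=18: L0/L1/L2 = -/FH/- → run F
t=19: L0/L1/L2 = -/FH/- → run F
t=20: L0/L1/L2 = -/H/F → run H
t=21: L0/L1/L2 = -/-/F → run F
t=22: (idle)
t=23: (idle)
t=24: (idle)
t=25: (idle)
t=26: (idle)
t=27: (idle)
t=28: (idle)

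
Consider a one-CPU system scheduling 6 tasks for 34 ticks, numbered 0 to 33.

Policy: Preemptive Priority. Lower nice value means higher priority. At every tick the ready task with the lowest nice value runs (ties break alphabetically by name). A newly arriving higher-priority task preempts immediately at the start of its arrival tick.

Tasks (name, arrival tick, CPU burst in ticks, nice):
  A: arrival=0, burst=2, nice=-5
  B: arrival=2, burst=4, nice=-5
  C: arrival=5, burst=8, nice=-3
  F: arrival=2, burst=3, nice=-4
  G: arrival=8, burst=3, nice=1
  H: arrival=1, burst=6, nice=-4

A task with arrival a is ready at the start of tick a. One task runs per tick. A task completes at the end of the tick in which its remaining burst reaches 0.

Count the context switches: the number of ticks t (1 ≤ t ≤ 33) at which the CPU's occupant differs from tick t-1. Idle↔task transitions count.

t=0: ready={A} → run A
t=1: ready={A,H} → run A
t=2: ready={B,F,H} → run B
t=3: ready={B,F,H} → run B
t=4: ready={B,F,H} → run B
t=5: ready={B,C,F,H} → run B
t=6: ready={C,F,H} → run F
t=7: ready={C,F,H} → run F
t=8: ready={C,F,G,H} → run F
t=9: ready={C,G,H} → run H
t=10: ready={C,G,H} → run H
t=11: ready={C,G,H} → run H
t=12: ready={C,G,H} → run H
t=13: ready={C,G,H} → run H
t=14: ready={C,G,H} → run H
t=15: ready={C,G} → run C
t=16: ready={C,G} → run C
t=17: ready={C,G} → run C
t=18: ready={C,G} → run C
t=19: ready={C,G} → run C
t=20: ready={C,G} → run C
t=21: ready={C,G} → run C
t=22: ready={C,G} → run C
t=23: ready={G} → run G
t=24: ready={G} → run G
t=25: ready={G} → run G
t=26: (idle)
t=27: (idle)
t=28: (idle)
t=29: (idle)
t=30: (idle)
t=31: (idle)
t=32: (idle)
t=33: (idle)

context switches = 6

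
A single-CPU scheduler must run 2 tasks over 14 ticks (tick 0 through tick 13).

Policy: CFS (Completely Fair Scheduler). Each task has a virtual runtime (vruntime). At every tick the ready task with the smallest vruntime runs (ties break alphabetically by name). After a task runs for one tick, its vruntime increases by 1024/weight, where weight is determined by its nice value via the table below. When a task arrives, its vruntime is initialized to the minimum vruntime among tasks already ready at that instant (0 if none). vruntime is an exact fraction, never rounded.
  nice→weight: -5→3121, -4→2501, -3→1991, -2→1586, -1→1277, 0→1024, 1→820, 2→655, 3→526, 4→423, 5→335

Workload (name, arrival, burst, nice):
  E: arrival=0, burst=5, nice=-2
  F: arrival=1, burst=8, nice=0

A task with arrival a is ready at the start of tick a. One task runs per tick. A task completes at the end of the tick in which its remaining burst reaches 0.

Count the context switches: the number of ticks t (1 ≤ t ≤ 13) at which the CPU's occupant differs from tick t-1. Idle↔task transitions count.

context switches = 6

t=0: vr[E=0] → run E
t=1: vr[E=512/793 F=512/793] → run E
t=2: vr[E=1024/793 F=512/793] → run F
t=3: vr[E=1024/793 F=1305/793] → run E
t=4: vr[E=1536/793 F=1305/793] → run F
t=5: vr[E=1536/793 F=2098/793] → run E
t=6: vr[E=2048/793 F=2098/793] → run E
t=7: vr[F=2098/793] → run F
t=8: vr[F=2891/793] → run F
t=9: vr[F=3684/793] → run F
t=10: vr[F=4477/793] → run F
t=11: vr[F=5270/793] → run F
t=12: vr[F=6063/793] → run F
t=13: (idle)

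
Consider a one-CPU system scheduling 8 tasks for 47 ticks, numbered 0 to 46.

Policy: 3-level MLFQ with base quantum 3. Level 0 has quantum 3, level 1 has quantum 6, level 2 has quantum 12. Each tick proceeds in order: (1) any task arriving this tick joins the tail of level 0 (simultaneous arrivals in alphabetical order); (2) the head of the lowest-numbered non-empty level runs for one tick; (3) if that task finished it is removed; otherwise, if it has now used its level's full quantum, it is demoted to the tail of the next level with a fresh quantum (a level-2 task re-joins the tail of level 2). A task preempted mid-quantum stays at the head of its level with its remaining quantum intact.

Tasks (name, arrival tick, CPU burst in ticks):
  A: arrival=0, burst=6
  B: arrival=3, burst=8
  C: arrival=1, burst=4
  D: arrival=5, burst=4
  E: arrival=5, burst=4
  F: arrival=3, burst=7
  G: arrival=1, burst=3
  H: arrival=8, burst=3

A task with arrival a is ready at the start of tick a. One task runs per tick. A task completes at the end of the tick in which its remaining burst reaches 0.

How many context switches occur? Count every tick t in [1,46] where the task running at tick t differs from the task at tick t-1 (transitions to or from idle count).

context switches = 14

t=0: L0/L1/L2 = A/-/- → run A
t=1: L0/L1/L2 = ACG/-/- → run A
t=2: L0/L1/L2 = ACG/-/- → run A
t=3: L0/L1/L2 = CGBF/A/- → run C
t=4: L0/L1/L2 = CGBF/A/- → run C
t=5: L0/L1/L2 = CGBFDE/A/- → run C
t=6: L0/L1/L2 = GBFDE/AC/- → run G
t=7: L0/L1/L2 = GBFDE/AC/- → run G
t=8: L0/L1/L2 = GBFDEH/AC/- → run G
t=9: L0/L1/L2 = BFDEH/AC/- → run B
t=10: L0/L1/L2 = BFDEH/AC/- → run B
t=11: L0/L1/L2 = BFDEH/AC/- → run B
t=12: L0/L1/L2 = FDEH/ACB/- → run F
t=13: L0/L1/L2 = FDEH/ACB/- → run F
t=14: L0/L1/L2 = FDEH/ACB/- → run F
t=15: L0/L1/L2 = DEH/ACBF/- → run D
t=16: L0/L1/L2 = DEH/ACBF/- → run D
t=17: L0/L1/L2 = DEH/ACBF/- → run D
t=18: L0/L1/L2 = EH/ACBFD/- → run E
t=19: L0/L1/L2 = EH/ACBFD/- → run E
t=20: L0/L1/L2 = EH/ACBFD/- → run E
t=21: L0/L1/L2 = H/ACBFDE/- → run H
t=22: L0/L1/L2 = H/ACBFDE/- → run H
t=23: L0/L1/L2 = H/ACBFDE/- → run H
t=24: L0/L1/L2 = -/ACBFDE/- → run A
t=25: L0/L1/L2 = -/ACBFDE/- → run A
t=26: L0/L1/L2 = -/ACBFDE/- → run A
t=27: L0/L1/L2 = -/CBFDE/- → run C
t=28: L0/L1/L2 = -/BFDE/- → run B
t=29: L0/L1/L2 = -/BFDE/- → run B
t=30: L0/L1/L2 = -/BFDE/- → run B
t=31: L0/L1/L2 = -/BFDE/- → run B
t=32: L0/L1/L2 = -/BFDE/- → run B
t=33: L0/L1/L2 = -/FDE/- → run F
t=34: L0/L1/L2 = -/FDE/- → run F
t=35: L0/L1/L2 = -/FDE/- → run F
t=36: L0/L1/L2 = -/FDE/- → run F
t=37: L0/L1/L2 = -/DE/- → run D
t=38: L0/L1/L2 = -/E/- → run E
t=39: (idle)
t=40: (idle)
t=41: (idle)
t=42: (idle)
t=43: (idle)
t=44: (idle)
t=45: (idle)
t=46: (idle)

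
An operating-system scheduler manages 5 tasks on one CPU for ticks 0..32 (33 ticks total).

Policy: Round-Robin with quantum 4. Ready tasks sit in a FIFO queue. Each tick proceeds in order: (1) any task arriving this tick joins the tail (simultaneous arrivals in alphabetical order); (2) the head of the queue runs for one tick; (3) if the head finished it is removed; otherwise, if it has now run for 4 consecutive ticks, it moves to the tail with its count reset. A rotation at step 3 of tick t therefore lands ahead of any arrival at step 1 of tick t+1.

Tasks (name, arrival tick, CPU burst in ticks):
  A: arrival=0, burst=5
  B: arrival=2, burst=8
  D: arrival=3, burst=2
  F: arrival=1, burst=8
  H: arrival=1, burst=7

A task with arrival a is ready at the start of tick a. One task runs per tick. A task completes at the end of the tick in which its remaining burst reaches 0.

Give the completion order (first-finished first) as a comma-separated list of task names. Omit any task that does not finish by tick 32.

completion order = D, A, F, H, B

t=0: queue=[A] q_used=0 → run A
t=1: queue=[A,F,H] q_used=1 → run A
t=2: queue=[A,F,H,B] q_used=2 → run A
t=3: queue=[A,F,H,B,D] q_used=3 → run A
t=4: queue=[F,H,B,D,A] q_used=0 → run F
t=5: queue=[F,H,B,D,A] q_used=1 → run F
t=6: queue=[F,H,B,D,A] q_used=2 → run F
t=7: queue=[F,H,B,D,A] q_used=3 → run F
t=8: queue=[H,B,D,A,F] q_used=0 → run H
t=9: queue=[H,B,D,A,F] q_used=1 → run H
t=10: queue=[H,B,D,A,F] q_used=2 → run H
t=11: queue=[H,B,D,A,F] q_used=3 → run H
t=12: queue=[B,D,A,F,H] q_used=0 → run B
t=13: queue=[B,D,A,F,H] q_used=1 → run B
t=14: queue=[B,D,A,F,H] q_used=2 → run B
t=15: queue=[B,D,A,F,H] q_used=3 → run B
t=16: queue=[D,A,F,H,B] q_used=0 → run D
t=17: queue=[D,A,F,H,B] q_used=1 → run D
t=18: queue=[A,F,H,B] q_used=0 → run A
t=19: queue=[F,H,B] q_used=0 → run F
t=20: queue=[F,H,B] q_used=1 → run F
t=21: queue=[F,H,B] q_used=2 → run F
t=22: queue=[F,H,B] q_used=3 → run F
t=23: queue=[H,B] q_used=0 → run H
t=24: queue=[H,B] q_used=1 → run H
t=25: queue=[H,B] q_used=2 → run H
t=26: queue=[B] q_used=0 → run B
t=27: queue=[B] q_used=1 → run B
t=28: queue=[B] q_used=2 → run B
t=29: queue=[B] q_used=3 → run B
t=30: (idle)
t=31: (idle)
t=32: (idle)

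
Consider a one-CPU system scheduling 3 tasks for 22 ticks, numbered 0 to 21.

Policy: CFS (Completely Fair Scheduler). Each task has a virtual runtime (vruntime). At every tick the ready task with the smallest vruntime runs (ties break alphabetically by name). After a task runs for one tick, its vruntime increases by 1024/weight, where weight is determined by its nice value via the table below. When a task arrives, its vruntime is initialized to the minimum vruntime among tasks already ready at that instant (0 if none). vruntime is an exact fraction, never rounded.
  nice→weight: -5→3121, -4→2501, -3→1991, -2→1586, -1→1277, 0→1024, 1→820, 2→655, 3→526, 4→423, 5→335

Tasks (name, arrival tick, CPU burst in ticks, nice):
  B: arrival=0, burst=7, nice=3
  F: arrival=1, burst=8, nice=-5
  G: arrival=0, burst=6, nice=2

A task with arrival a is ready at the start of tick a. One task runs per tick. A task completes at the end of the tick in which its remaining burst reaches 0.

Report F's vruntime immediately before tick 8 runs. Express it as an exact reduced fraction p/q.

vruntime(F, start of tick 8) = 5120/3121

t=0: vr[B=0 G=0] → run B
t=1: vr[B=512/263 F=0 G=0] → run F
t=2: vr[B=512/263 F=1024/3121 G=0] → run G
t=3: vr[B=512/263 F=1024/3121 G=1024/655] → run F
t=4: vr[B=512/263 F=2048/3121 G=1024/655] → run F
t=5: vr[B=512/263 F=3072/3121 G=1024/655] → run F
t=6: vr[B=512/263 F=4096/3121 G=1024/655] → run F
t=7: vr[B=512/263 F=5120/3121 G=1024/655] → run G
t=8: vr[B=512/263 F=5120/3121 G=2048/655] → run F
t=9: vr[B=512/263 F=6144/3121 G=2048/655] → run B
t=10: vr[B=1024/263 F=6144/3121 G=2048/655] → run F
t=11: vr[B=1024/263 F=7168/3121 G=2048/655] → run F
t=12: vr[B=1024/263 G=2048/655] → run G
t=13: vr[B=1024/263 G=3072/655] → run B
t=14: vr[B=1536/263 G=3072/655] → run G
t=15: vr[B=1536/263 G=4096/655] → run B
t=16: vr[B=2048/263 G=4096/655] → run G
t=17: vr[B=2048/263 G=1024/131] → run B
t=18: vr[B=2560/263 G=1024/131] → run G
t=19: vr[B=2560/263] → run B
t=20: vr[B=3072/263] → run B
t=21: (idle)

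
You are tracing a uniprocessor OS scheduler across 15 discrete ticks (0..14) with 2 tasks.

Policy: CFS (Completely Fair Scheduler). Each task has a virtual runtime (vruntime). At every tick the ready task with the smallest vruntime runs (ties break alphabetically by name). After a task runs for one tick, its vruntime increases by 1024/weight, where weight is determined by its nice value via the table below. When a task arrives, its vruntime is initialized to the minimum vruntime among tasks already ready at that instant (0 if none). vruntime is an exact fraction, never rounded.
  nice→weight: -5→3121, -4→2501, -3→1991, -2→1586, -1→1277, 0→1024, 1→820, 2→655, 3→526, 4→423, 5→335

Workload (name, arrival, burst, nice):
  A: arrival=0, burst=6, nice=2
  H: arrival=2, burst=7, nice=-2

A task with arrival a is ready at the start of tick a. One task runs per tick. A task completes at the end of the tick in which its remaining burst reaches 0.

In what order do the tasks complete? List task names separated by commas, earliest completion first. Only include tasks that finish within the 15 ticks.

completion order = H, A

t=0: vr[A=0] → run A
t=1: vr[A=1024/655] → run A
t=2: vr[A=2048/655 H=2048/655] → run A
t=3: vr[A=3072/655 H=2048/655] → run H
t=4: vr[A=3072/655 H=1959424/519415] → run H
t=5: vr[A=3072/655 H=2294784/519415] → run H
t=6: vr[A=3072/655 H=2630144/519415] → run A
t=7: vr[A=4096/655 H=2630144/519415] → run H
t=8: vr[A=4096/655 H=2965504/519415] → run H
t=9: vr[A=4096/655 H=3300864/519415] → run A
t=10: vr[A=1024/131 H=3300864/519415] → run H
t=11: vr[A=1024/131 H=3636224/519415] → run H
t=12: vr[A=1024/131] → run A
t=13: (idle)
t=14: (idle)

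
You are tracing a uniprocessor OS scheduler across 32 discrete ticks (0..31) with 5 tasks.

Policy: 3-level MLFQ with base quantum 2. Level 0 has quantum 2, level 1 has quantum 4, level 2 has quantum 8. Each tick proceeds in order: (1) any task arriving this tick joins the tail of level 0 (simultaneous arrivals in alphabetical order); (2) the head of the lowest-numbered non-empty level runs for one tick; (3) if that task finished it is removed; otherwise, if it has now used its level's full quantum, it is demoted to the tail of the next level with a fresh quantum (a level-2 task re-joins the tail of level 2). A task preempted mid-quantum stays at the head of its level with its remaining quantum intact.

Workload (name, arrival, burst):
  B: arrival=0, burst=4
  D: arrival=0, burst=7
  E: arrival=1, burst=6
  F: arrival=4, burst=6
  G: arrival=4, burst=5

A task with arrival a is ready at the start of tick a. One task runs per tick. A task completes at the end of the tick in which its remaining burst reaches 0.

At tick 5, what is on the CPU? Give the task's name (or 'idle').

running at tick 5 = E

t=0: L0/L1/L2 = BD/-/- → run B
t=1: L0/L1/L2 = BDE/-/- → run B
t=2: L0/L1/L2 = DE/B/- → run D
t=3: L0/L1/L2 = DE/B/- → run D
t=4: L0/L1/L2 = EFG/BD/- → run E
t=5: L0/L1/L2 = EFG/BD/- → run E
t=6: L0/L1/L2 = FG/BDE/- → run F
t=7: L0/L1/L2 = FG/BDE/- → run F
t=8: L0/L1/L2 = G/BDEF/- → run G
t=9: L0/L1/L2 = G/BDEF/- → run G
t=10: L0/L1/L2 = -/BDEFG/- → run B
t=11: L0/L1/L2 = -/BDEFG/- → run B
t=12: L0/L1/L2 = -/DEFG/- → run D
t=13: L0/L1/L2 = -/DEFG/- → run D
t=14: L0/L1/L2 = -/DEFG/- → run D
t=15: L0/L1/L2 = -/DEFG/- → run D
t=16: L0/L1/L2 = -/EFG/D → run E
t=17: L0/L1/L2 = -/EFG/D → run E
t=18: L0/L1/L2 = -/EFG/D → run E
t=19: L0/L1/L2 = -/EFG/D → run E
t=20: L0/L1/L2 = -/FG/D → run F
t=21: L0/L1/L2 = -/FG/D → run F
t=22: L0/L1/L2 = -/FG/D → run F
t=23: L0/L1/L2 = -/FG/D → run F
t=24: L0/L1/L2 = -/G/D → run G
t=25: L0/L1/L2 = -/G/D → run G
t=26: L0/L1/L2 = -/G/D → run G
t=27: L0/L1/L2 = -/-/D → run D
t=28: (idle)
t=29: (idle)
t=30: (idle)
t=31: (idle)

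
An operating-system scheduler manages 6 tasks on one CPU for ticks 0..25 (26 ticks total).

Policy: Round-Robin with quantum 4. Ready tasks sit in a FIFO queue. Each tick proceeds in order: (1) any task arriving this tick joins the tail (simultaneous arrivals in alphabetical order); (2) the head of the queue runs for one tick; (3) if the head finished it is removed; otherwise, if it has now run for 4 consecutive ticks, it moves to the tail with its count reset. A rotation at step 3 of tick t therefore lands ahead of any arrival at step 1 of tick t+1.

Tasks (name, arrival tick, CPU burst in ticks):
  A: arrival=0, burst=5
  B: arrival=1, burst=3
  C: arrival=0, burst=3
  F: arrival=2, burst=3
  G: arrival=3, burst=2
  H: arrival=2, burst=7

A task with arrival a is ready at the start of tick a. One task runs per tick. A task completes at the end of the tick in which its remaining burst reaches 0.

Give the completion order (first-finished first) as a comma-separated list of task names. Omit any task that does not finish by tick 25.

completion order = C, B, F, G, A, H

t=0: queue=[A,C] q_used=0 → run A
t=1: queue=[A,C,B] q_used=1 → run A
t=2: queue=[A,C,B,F,H] q_used=2 → run A
t=3: queue=[A,C,B,F,H,G] q_used=3 → run A
t=4: queue=[C,B,F,H,G,A] q_used=0 → run C
t=5: queue=[C,B,F,H,G,A] q_used=1 → run C
t=6: queue=[C,B,F,H,G,A] q_used=2 → run C
t=7: queue=[B,F,H,G,A] q_used=0 → run B
t=8: queue=[B,F,H,G,A] q_used=1 → run B
t=9: queue=[B,F,H,G,A] q_used=2 → run B
t=10: queue=[F,H,G,A] q_used=0 → run F
t=11: queue=[F,H,G,A] q_used=1 → run F
t=12: queue=[F,H,G,A] q_used=2 → run F
t=13: queue=[H,G,A] q_used=0 → run H
t=14: queue=[H,G,A] q_used=1 → run H
t=15: queue=[H,G,A] q_used=2 → run H
t=16: queue=[H,G,A] q_used=3 → run H
t=17: queue=[G,A,H] q_used=0 → run G
t=18: queue=[G,A,H] q_used=1 → run G
t=19: queue=[A,H] q_used=0 → run A
t=20: queue=[H] q_used=0 → run H
t=21: queue=[H] q_used=1 → run H
t=22: queue=[H] q_used=2 → run H
t=23: (idle)
t=24: (idle)
t=25: (idle)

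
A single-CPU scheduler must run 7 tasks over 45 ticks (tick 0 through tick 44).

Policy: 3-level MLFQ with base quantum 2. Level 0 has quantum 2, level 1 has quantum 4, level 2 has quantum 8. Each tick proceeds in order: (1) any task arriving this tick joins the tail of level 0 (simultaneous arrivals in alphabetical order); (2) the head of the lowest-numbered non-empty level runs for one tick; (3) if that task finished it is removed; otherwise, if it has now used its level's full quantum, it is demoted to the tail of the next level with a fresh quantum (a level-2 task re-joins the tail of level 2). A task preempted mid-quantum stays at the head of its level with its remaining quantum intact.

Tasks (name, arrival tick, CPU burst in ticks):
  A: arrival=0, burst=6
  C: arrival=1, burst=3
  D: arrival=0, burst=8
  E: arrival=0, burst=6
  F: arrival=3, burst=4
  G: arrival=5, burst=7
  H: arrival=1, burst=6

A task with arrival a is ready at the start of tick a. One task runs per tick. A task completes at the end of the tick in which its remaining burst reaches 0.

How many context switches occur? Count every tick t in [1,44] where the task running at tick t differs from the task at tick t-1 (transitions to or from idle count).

context switches = 16

t=0: L0/L1/L2 = ADE/-/- → run A
t=1: L0/L1/L2 = ADECH/-/- → run A
t=2: L0/L1/L2 = DECH/A/- → run D
t=3: L0/L1/L2 = DECHF/A/- → run D
t=4: L0/L1/L2 = ECHF/AD/- → run E
t=5: L0/L1/L2 = ECHFG/AD/- → run E
t=6: L0/L1/L2 = CHFG/ADE/- → run C
t=7: L0/L1/L2 = CHFG/ADE/- → run C
t=8: L0/L1/L2 = HFG/ADEC/- → run H
t=9: L0/L1/L2 = HFG/ADEC/- → run H
t=10: L0/L1/L2 = FG/ADECH/- → run F
t=11: L0/L1/L2 = FG/ADECH/- → run F
t=12: L0/L1/L2 = G/ADECHF/- → run G
t=13: L0/L1/L2 = G/ADECHF/- → run G
t=14: L0/L1/L2 = -/ADECHFG/- → run A
t=15: L0/L1/L2 = -/ADECHFG/- → run A
t=16: L0/L1/L2 = -/ADECHFG/- → run A
t=17: L0/L1/L2 = -/ADECHFG/- → run A
t=18: L0/L1/L2 = -/DECHFG/- → run D
t=19: L0/L1/L2 = -/DECHFG/- → run D
t=20: L0/L1/L2 = -/DECHFG/- → run D
t=21: L0/L1/L2 = -/DECHFG/- → run D
t=22: L0/L1/L2 = -/ECHFG/D → run E
t=23: L0/L1/L2 = -/ECHFG/D → run E
t=24: L0/L1/L2 = -/ECHFG/D → run E
t=25: L0/L1/L2 = -/ECHFG/D → run E
t=26: L0/L1/L2 = -/CHFG/D → run C
t=27: L0/L1/L2 = -/HFG/D → run H
t=28: L0/L1/L2 = -/HFG/D → run H
t=29: L0/L1/L2 = -/HFG/D → run H
t=30: L0/L1/L2 = -/HFG/D → run H
t=31: L0/L1/L2 = -/FG/D → run F
t=32: L0/L1/L2 = -/FG/D → run F
t=33: L0/L1/L2 = -/G/D → run G
t=34: L0/L1/L2 = -/G/D → run G
t=35: L0/L1/L2 = -/G/D → run G
t=36: L0/L1/L2 = -/G/D → run G
t=37: L0/L1/L2 = -/-/DG → run D
t=38: L0/L1/L2 = -/-/DG → run D
t=39: L0/L1/L2 = -/-/G → run G
t=40: (idle)
t=41: (idle)
t=42: (idle)
t=43: (idle)
t=44: (idle)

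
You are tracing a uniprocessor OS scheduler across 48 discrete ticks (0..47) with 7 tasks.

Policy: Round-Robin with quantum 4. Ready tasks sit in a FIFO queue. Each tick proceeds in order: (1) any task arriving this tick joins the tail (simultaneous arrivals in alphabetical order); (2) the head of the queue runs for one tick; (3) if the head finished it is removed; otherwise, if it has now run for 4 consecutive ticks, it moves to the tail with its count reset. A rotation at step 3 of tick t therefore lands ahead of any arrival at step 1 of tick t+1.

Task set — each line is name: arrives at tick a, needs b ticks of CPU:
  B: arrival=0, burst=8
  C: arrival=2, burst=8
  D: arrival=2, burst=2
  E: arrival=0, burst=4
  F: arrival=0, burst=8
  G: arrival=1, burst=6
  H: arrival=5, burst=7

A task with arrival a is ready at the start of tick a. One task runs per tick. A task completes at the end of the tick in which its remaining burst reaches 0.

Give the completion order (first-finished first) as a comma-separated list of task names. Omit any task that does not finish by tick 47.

completion order = E, D, B, F, G, C, H

t=0: queue=[B,E,F] q_used=0 → run B
t=1: queue=[B,E,F,G] q_used=1 → run B
t=2: queue=[B,E,F,G,C,D] q_used=2 → run B
t=3: queue=[B,E,F,G,C,D] q_used=3 → run B
t=4: queue=[E,F,G,C,D,B] q_used=0 → run E
t=5: queue=[E,F,G,C,D,B,H] q_used=1 → run E
t=6: queue=[E,F,G,C,D,B,H] q_used=2 → run E
t=7: queue=[E,F,G,C,D,B,H] q_used=3 → run E
t=8: queue=[F,G,C,D,B,H] q_used=0 → run F
t=9: queue=[F,G,C,D,B,H] q_used=1 → run F
t=10: queue=[F,G,C,D,B,H] q_used=2 → run F
t=11: queue=[F,G,C,D,B,H] q_used=3 → run F
t=12: queue=[G,C,D,B,H,F] q_used=0 → run G
t=13: queue=[G,C,D,B,H,F] q_used=1 → run G
t=14: queue=[G,C,D,B,H,F] q_used=2 → run G
t=15: queue=[G,C,D,B,H,F] q_used=3 → run G
t=16: queue=[C,D,B,H,F,G] q_used=0 → run C
t=17: queue=[C,D,B,H,F,G] q_used=1 → run C
t=18: queue=[C,D,B,H,F,G] q_used=2 → run C
t=19: queue=[C,D,B,H,F,G] q_used=3 → run C
t=20: queue=[D,B,H,F,G,C] q_used=0 → run D
t=21: queue=[D,B,H,F,G,C] q_used=1 → run D
t=22: queue=[B,H,F,G,C] q_used=0 → run B
t=23: queue=[B,H,F,G,C] q_used=1 → run B
t=24: queue=[B,H,F,G,C] q_used=2 → run B
t=25: queue=[B,H,F,G,C] q_used=3 → run B
t=26: queue=[H,F,G,C] q_used=0 → run H
t=27: queue=[H,F,G,C] q_used=1 → run H
t=28: queue=[H,F,G,C] q_used=2 → run H
t=29: queue=[H,F,G,C] q_used=3 → run H
t=30: queue=[F,G,C,H] q_used=0 → run F
t=31: queue=[F,G,C,H] q_used=1 → run F
t=32: queue=[F,G,C,H] q_used=2 → run F
t=33: queue=[F,G,C,H] q_used=3 → run F
t=34: queue=[G,C,H] q_used=0 → run G
t=35: queue=[G,C,H] q_used=1 → run G
t=36: queue=[C,H] q_used=0 → run C
t=37: queue=[C,H] q_used=1 → run C
t=38: queue=[C,H] q_used=2 → run C
t=39: queue=[C,H] q_used=3 → run C
t=40: queue=[H] q_used=0 → run H
t=41: queue=[H] q_used=1 → run H
t=42: queue=[H] q_used=2 → run H
t=43: (idle)
t=44: (idle)
t=45: (idle)
t=46: (idle)
t=47: (idle)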